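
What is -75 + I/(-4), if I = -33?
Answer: -267/4 ≈ -66.750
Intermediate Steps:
-75 + I/(-4) = -75 - 33/(-4) = -75 - 33*(-1/4) = -75 + 33/4 = -267/4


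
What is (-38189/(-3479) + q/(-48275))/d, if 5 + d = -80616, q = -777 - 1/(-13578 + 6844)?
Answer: -1776118625499/13025666780212450 ≈ -0.00013636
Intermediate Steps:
q = -5232317/6734 (q = -777 - 1/(-6734) = -777 - 1*(-1/6734) = -777 + 1/6734 = -5232317/6734 ≈ -777.00)
d = -80621 (d = -5 - 80616 = -80621)
(-38189/(-3479) + q/(-48275))/d = (-38189/(-3479) - 5232317/6734/(-48275))/(-80621) = (-38189*(-1/3479) - 5232317/6734*(-1/48275))*(-1/80621) = (38189/3479 + 5232317/325083850)*(-1/80621) = (1776118625499/161566673450)*(-1/80621) = -1776118625499/13025666780212450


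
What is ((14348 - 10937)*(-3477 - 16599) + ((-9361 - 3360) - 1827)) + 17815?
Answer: -68475969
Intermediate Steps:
((14348 - 10937)*(-3477 - 16599) + ((-9361 - 3360) - 1827)) + 17815 = (3411*(-20076) + (-12721 - 1827)) + 17815 = (-68479236 - 14548) + 17815 = -68493784 + 17815 = -68475969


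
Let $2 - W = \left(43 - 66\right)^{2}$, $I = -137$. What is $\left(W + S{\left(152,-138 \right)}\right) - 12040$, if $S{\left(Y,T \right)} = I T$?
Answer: $6339$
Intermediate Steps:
$W = -527$ ($W = 2 - \left(43 - 66\right)^{2} = 2 - \left(-23\right)^{2} = 2 - 529 = -527$)
$S{\left(Y,T \right)} = - 137 T$
$\left(W + S{\left(152,-138 \right)}\right) - 12040 = \left(-527 - -18906\right) - 12040 = \left(-527 + 18906\right) - 12040 = 18379 - 12040 = 6339$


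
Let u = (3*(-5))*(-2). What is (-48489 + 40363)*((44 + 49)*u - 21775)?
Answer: 154272110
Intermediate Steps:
u = 30 (u = -15*(-2) = 30)
(-48489 + 40363)*((44 + 49)*u - 21775) = (-48489 + 40363)*((44 + 49)*30 - 21775) = -8126*(93*30 - 21775) = -8126*(2790 - 21775) = -8126*(-18985) = 154272110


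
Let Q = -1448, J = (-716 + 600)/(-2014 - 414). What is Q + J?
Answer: -878907/607 ≈ -1448.0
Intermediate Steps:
J = 29/607 (J = -116/(-2428) = -116*(-1/2428) = 29/607 ≈ 0.047776)
Q + J = -1448 + 29/607 = -878907/607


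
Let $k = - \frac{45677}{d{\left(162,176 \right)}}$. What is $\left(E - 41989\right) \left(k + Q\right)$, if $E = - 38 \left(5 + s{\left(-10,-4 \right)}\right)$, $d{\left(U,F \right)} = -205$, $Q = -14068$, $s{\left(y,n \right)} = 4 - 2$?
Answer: $\frac{23986160613}{41} \approx 5.8503 \cdot 10^{8}$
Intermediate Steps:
$s{\left(y,n \right)} = 2$ ($s{\left(y,n \right)} = 4 - 2 = 2$)
$E = -266$ ($E = - 38 \left(5 + 2\right) = \left(-38\right) 7 = -266$)
$k = \frac{45677}{205}$ ($k = - \frac{45677}{-205} = \left(-45677\right) \left(- \frac{1}{205}\right) = \frac{45677}{205} \approx 222.81$)
$\left(E - 41989\right) \left(k + Q\right) = \left(-266 - 41989\right) \left(\frac{45677}{205} - 14068\right) = \left(-42255\right) \left(- \frac{2838263}{205}\right) = \frac{23986160613}{41}$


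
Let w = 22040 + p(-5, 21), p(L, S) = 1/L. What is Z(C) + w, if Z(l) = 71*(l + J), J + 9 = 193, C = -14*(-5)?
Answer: 200369/5 ≈ 40074.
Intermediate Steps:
C = 70
J = 184 (J = -9 + 193 = 184)
Z(l) = 13064 + 71*l (Z(l) = 71*(l + 184) = 71*(184 + l) = 13064 + 71*l)
w = 110199/5 (w = 22040 + 1/(-5) = 22040 - ⅕ = 110199/5 ≈ 22040.)
Z(C) + w = (13064 + 71*70) + 110199/5 = (13064 + 4970) + 110199/5 = 18034 + 110199/5 = 200369/5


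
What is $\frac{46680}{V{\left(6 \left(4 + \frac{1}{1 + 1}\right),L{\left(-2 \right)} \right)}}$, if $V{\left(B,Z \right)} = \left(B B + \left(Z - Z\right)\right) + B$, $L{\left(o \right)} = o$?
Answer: $\frac{3890}{63} \approx 61.746$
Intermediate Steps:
$V{\left(B,Z \right)} = B + B^{2}$ ($V{\left(B,Z \right)} = \left(B^{2} + 0\right) + B = B^{2} + B = B + B^{2}$)
$\frac{46680}{V{\left(6 \left(4 + \frac{1}{1 + 1}\right),L{\left(-2 \right)} \right)}} = \frac{46680}{6 \left(4 + \frac{1}{1 + 1}\right) \left(1 + 6 \left(4 + \frac{1}{1 + 1}\right)\right)} = \frac{46680}{6 \left(4 + \frac{1}{2}\right) \left(1 + 6 \left(4 + \frac{1}{2}\right)\right)} = \frac{46680}{6 \cdot \frac{9}{2} \left(1 + 6 \cdot \frac{9}{2}\right)} = \frac{46680}{27 \left(1 + 27\right)} = \frac{46680}{27 \cdot 28} = \frac{46680}{756} = 46680 \cdot \frac{1}{756} = \frac{3890}{63}$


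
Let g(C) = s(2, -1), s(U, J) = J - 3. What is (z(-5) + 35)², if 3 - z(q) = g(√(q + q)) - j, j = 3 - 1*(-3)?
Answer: 2304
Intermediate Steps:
s(U, J) = -3 + J
g(C) = -4 (g(C) = -3 - 1 = -4)
j = 6 (j = 3 + 3 = 6)
z(q) = 13 (z(q) = 3 - (-4 - 1*6) = 3 - (-4 - 6) = 3 - 1*(-10) = 3 + 10 = 13)
(z(-5) + 35)² = (13 + 35)² = 48² = 2304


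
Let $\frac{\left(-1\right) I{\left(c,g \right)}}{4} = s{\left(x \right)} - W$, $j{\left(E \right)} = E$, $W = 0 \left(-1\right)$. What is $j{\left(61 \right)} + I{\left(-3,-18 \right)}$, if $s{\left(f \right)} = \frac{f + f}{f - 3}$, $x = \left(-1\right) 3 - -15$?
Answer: $\frac{151}{3} \approx 50.333$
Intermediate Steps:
$x = 12$ ($x = -3 + 15 = 12$)
$s{\left(f \right)} = \frac{2 f}{-3 + f}$
$W = 0$
$I{\left(c,g \right)} = - \frac{32}{3}$ ($I{\left(c,g \right)} = - 4 \left(2 \cdot 12 \frac{1}{-3 + 12} - 0\right) = - 4 \left(2 \cdot 12 \cdot \frac{1}{9} + 0\right) = - 4 \left(\frac{8}{3} + 0\right) = \left(-4\right) \frac{8}{3} = - \frac{32}{3}$)
$j{\left(61 \right)} + I{\left(-3,-18 \right)} = 61 - \frac{32}{3} = \frac{151}{3}$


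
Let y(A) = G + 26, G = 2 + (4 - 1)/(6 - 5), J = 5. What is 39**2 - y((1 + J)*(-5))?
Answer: 1490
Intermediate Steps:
G = 5 (G = 2 + 3/1 = 2 + 3*1 = 2 + 3 = 5)
y(A) = 31 (y(A) = 5 + 26 = 31)
39**2 - y((1 + J)*(-5)) = 39**2 - 1*31 = 1521 - 31 = 1490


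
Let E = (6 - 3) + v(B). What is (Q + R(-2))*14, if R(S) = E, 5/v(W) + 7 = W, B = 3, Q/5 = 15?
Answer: 2149/2 ≈ 1074.5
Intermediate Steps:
Q = 75 (Q = 5*15 = 75)
v(W) = 5/(-7 + W)
E = 7/4 (E = (6 - 3) + 5/(-7 + 3) = 3 + 5/(-4) = 3 + 5*(-1/4) = 3 - 5/4 = 7/4 ≈ 1.7500)
R(S) = 7/4
(Q + R(-2))*14 = (75 + 7/4)*14 = (307/4)*14 = 2149/2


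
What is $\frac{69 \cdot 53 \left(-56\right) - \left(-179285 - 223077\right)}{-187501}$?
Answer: $- \frac{197570}{187501} \approx -1.0537$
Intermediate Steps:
$\frac{69 \cdot 53 \left(-56\right) - \left(-179285 - 223077\right)}{-187501} = \left(3657 \left(-56\right) - \left(-179285 - 223077\right)\right) \left(- \frac{1}{187501}\right) = \left(-204792 - -402362\right) \left(- \frac{1}{187501}\right) = \left(-204792 + 402362\right) \left(- \frac{1}{187501}\right) = 197570 \left(- \frac{1}{187501}\right) = - \frac{197570}{187501}$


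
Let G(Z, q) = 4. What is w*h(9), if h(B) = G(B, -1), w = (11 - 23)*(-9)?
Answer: 432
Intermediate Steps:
w = 108 (w = -12*(-9) = 108)
h(B) = 4
w*h(9) = 108*4 = 432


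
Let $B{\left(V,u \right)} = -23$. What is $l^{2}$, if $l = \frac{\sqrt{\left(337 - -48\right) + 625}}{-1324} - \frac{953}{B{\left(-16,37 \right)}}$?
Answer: $\frac{796034557137}{463662152} - \frac{953 \sqrt{1010}}{15226} \approx 1714.9$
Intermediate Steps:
$l = \frac{953}{23} - \frac{\sqrt{1010}}{1324}$ ($l = \frac{\sqrt{\left(337 - -48\right) + 625}}{-1324} - \frac{953}{-23} = \sqrt{\left(337 + 48\right) + 625} \left(- \frac{1}{1324}\right) - - \frac{953}{23} = \sqrt{385 + 625} \left(- \frac{1}{1324}\right) + \frac{953}{23} = \sqrt{1010} \left(- \frac{1}{1324}\right) + \frac{953}{23} = - \frac{\sqrt{1010}}{1324} + \frac{953}{23} = \frac{953}{23} - \frac{\sqrt{1010}}{1324} \approx 41.411$)
$l^{2} = \left(\frac{953}{23} - \frac{\sqrt{1010}}{1324}\right)^{2}$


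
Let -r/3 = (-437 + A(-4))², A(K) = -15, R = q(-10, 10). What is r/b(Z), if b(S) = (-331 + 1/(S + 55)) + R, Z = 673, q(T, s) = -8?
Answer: 446199936/246791 ≈ 1808.0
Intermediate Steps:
R = -8
b(S) = -339 + 1/(55 + S) (b(S) = (-331 + 1/(S + 55)) - 8 = (-331 + 1/(55 + S)) - 8 = -339 + 1/(55 + S))
r = -612912 (r = -3*(-437 - 15)² = -3*(-452)² = -3*204304 = -612912)
r/b(Z) = -612912*(55 + 673)/(-18644 - 339*673) = -612912*728/(-18644 - 228147) = -612912/((1/728)*(-246791)) = -612912/(-246791/728) = -612912*(-728/246791) = 446199936/246791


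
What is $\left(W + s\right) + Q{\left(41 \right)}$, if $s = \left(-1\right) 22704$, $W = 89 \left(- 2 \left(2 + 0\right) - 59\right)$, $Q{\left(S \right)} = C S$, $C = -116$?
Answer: $-33067$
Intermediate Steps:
$Q{\left(S \right)} = - 116 S$
$W = -5607$ ($W = 89 \left(\left(-2\right) 2 - 59\right) = 89 \left(-4 - 59\right) = 89 \left(-63\right) = -5607$)
$s = -22704$
$\left(W + s\right) + Q{\left(41 \right)} = \left(-5607 - 22704\right) - 4756 = -28311 - 4756 = -33067$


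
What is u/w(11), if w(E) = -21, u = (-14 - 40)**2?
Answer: -972/7 ≈ -138.86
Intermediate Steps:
u = 2916 (u = (-54)**2 = 2916)
u/w(11) = 2916/(-21) = 2916*(-1/21) = -972/7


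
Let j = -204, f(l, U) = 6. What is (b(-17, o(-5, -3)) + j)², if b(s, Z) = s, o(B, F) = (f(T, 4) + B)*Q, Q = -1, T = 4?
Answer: 48841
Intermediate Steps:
o(B, F) = -6 - B (o(B, F) = (6 + B)*(-1) = -6 - B)
(b(-17, o(-5, -3)) + j)² = (-17 - 204)² = (-221)² = 48841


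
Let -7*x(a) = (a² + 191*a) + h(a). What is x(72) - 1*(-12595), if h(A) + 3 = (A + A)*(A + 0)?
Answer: 58864/7 ≈ 8409.1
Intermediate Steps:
h(A) = -3 + 2*A² (h(A) = -3 + (A + A)*(A + 0) = -3 + (2*A)*A = -3 + 2*A²)
x(a) = 3/7 - 191*a/7 - 3*a²/7 (x(a) = -((a² + 191*a) + (-3 + 2*a²))/7 = -(-3 + 3*a² + 191*a)/7 = 3/7 - 191*a/7 - 3*a²/7)
x(72) - 1*(-12595) = (3/7 - 191/7*72 - 3/7*72²) - 1*(-12595) = (3/7 - 13752/7 - 3/7*5184) + 12595 = (3/7 - 13752/7 - 15552/7) + 12595 = -29301/7 + 12595 = 58864/7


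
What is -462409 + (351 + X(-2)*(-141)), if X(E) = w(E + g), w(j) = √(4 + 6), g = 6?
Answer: -462058 - 141*√10 ≈ -4.6250e+5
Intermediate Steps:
w(j) = √10
X(E) = √10
-462409 + (351 + X(-2)*(-141)) = -462409 + (351 + √10*(-141)) = -462409 + (351 - 141*√10) = -462058 - 141*√10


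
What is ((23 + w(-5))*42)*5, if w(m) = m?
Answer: 3780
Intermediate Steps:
((23 + w(-5))*42)*5 = ((23 - 5)*42)*5 = (18*42)*5 = 756*5 = 3780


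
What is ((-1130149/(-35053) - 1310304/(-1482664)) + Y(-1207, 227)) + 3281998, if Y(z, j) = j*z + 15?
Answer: 19541775878820957/6496477649 ≈ 3.0081e+6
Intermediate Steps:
Y(z, j) = 15 + j*z
((-1130149/(-35053) - 1310304/(-1482664)) + Y(-1207, 227)) + 3281998 = ((-1130149/(-35053) - 1310304/(-1482664)) + (15 + 227*(-1207))) + 3281998 = ((-1130149*(-1/35053) - 1310304*(-1/1482664)) + (15 - 273989)) + 3281998 = ((1130149/35053 + 163788/185333) - 273974) + 3281998 = (215195165381/6496477649 - 273974) + 3281998 = -1779650772241745/6496477649 + 3281998 = 19541775878820957/6496477649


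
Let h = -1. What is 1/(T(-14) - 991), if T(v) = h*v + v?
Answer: -1/991 ≈ -0.0010091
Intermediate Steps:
T(v) = 0 (T(v) = -v + v = 0)
1/(T(-14) - 991) = 1/(0 - 991) = 1/(-991) = -1/991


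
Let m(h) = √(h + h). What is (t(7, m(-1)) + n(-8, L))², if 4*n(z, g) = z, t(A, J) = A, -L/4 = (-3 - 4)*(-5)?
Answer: 25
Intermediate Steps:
m(h) = √2*√h (m(h) = √(2*h) = √2*√h)
L = -140 (L = -4*(-3 - 4)*(-5) = -(-28)*(-5) = -4*35 = -140)
n(z, g) = z/4
(t(7, m(-1)) + n(-8, L))² = (7 + (¼)*(-8))² = (7 - 2)² = 5² = 25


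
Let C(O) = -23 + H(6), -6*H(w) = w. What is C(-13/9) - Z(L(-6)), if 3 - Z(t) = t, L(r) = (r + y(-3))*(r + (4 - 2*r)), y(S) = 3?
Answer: -57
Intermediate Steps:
H(w) = -w/6
L(r) = (3 + r)*(4 - r) (L(r) = (r + 3)*(r + (4 - 2*r)) = (3 + r)*(4 - r))
C(O) = -24 (C(O) = -23 - 1/6*6 = -23 - 1 = -24)
Z(t) = 3 - t
C(-13/9) - Z(L(-6)) = -24 - (3 - (12 - 6 - 1*(-6)**2)) = -24 - (3 - (12 - 6 - 1*36)) = -24 - (3 - (12 - 6 - 36)) = -24 - (3 - 1*(-30)) = -24 - (3 + 30) = -24 - 1*33 = -24 - 33 = -57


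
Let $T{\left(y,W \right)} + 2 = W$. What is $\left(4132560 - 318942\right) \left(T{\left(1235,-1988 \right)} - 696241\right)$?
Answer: $-2662786309758$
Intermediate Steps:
$T{\left(y,W \right)} = -2 + W$
$\left(4132560 - 318942\right) \left(T{\left(1235,-1988 \right)} - 696241\right) = \left(4132560 - 318942\right) \left(\left(-2 - 1988\right) - 696241\right) = 3813618 \left(-1990 - 696241\right) = 3813618 \left(-698231\right) = -2662786309758$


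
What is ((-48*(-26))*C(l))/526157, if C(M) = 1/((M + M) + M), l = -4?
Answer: -104/526157 ≈ -0.00019766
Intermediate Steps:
C(M) = 1/(3*M) (C(M) = 1/(2*M + M) = 1/(3*M))
((-48*(-26))*C(l))/526157 = ((-48*(-26))*((⅓)/(-4)))/526157 = (1248*((⅓)*(-¼)))*(1/526157) = (1248*(-1/12))*(1/526157) = -104*1/526157 = -104/526157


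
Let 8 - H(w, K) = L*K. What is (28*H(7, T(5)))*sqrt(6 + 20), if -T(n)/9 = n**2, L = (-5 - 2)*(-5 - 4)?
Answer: 397124*sqrt(26) ≈ 2.0249e+6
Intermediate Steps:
L = 63 (L = -7*(-9) = 63)
T(n) = -9*n**2
H(w, K) = 8 - 63*K
(28*H(7, T(5)))*sqrt(6 + 20) = (28*(8 - (-567)*5**2))*sqrt(6 + 20) = (28*(8 - (-567)*25))*sqrt(26) = (28*(8 - 63*(-225)))*sqrt(26) = (28*(8 + 14175))*sqrt(26) = (28*14183)*sqrt(26) = 397124*sqrt(26)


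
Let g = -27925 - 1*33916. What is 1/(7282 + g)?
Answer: -1/54559 ≈ -1.8329e-5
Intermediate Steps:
g = -61841 (g = -27925 - 33916 = -61841)
1/(7282 + g) = 1/(7282 - 61841) = 1/(-54559) = -1/54559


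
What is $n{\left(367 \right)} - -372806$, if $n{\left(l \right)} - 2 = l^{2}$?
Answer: $507497$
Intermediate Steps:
$n{\left(l \right)} = 2 + l^{2}$
$n{\left(367 \right)} - -372806 = \left(2 + 367^{2}\right) - -372806 = \left(2 + 134689\right) + 372806 = 134691 + 372806 = 507497$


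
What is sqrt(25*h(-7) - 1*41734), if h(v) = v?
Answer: I*sqrt(41909) ≈ 204.72*I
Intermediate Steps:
sqrt(25*h(-7) - 1*41734) = sqrt(25*(-7) - 1*41734) = sqrt(-175 - 41734) = sqrt(-41909) = I*sqrt(41909)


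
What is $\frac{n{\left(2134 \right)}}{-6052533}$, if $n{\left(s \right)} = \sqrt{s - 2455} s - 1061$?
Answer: $\frac{1061}{6052533} - \frac{2134 i \sqrt{321}}{6052533} \approx 0.0001753 - 0.006317 i$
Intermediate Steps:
$n{\left(s \right)} = -1061 + s \sqrt{-2455 + s}$ ($n{\left(s \right)} = \sqrt{-2455 + s} s - 1061 = s \sqrt{-2455 + s} - 1061 = -1061 + s \sqrt{-2455 + s}$)
$\frac{n{\left(2134 \right)}}{-6052533} = \frac{-1061 + 2134 \sqrt{-2455 + 2134}}{-6052533} = \left(-1061 + 2134 \sqrt{-321}\right) \left(- \frac{1}{6052533}\right) = \left(-1061 + 2134 i \sqrt{321}\right) \left(- \frac{1}{6052533}\right) = \frac{1061}{6052533} - \frac{2134 i \sqrt{321}}{6052533}$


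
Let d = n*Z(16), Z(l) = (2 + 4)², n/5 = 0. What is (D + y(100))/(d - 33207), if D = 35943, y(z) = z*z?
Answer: -45943/33207 ≈ -1.3835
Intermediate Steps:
y(z) = z²
n = 0 (n = 5*0 = 0)
Z(l) = 36 (Z(l) = 6² = 36)
d = 0 (d = 0*36 = 0)
(D + y(100))/(d - 33207) = (35943 + 100²)/(0 - 33207) = (35943 + 10000)/(-33207) = 45943*(-1/33207) = -45943/33207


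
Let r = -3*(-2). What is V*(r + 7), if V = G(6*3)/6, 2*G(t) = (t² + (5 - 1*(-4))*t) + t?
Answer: 546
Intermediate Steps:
r = 6
G(t) = t²/2 + 5*t (G(t) = ((t² + (5 - 1*(-4))*t) + t)/2 = ((t² + (5 + 4)*t) + t)/2 = ((t² + 9*t) + t)/2 = (t² + 10*t)/2 = t²/2 + 5*t)
V = 42 (V = ((6*3)*(10 + 6*3)/2)/6 = ((½)*18*(10 + 18))*(⅙) = ((½)*18*28)*(⅙) = 252*(⅙) = 42)
V*(r + 7) = 42*(6 + 7) = 42*13 = 546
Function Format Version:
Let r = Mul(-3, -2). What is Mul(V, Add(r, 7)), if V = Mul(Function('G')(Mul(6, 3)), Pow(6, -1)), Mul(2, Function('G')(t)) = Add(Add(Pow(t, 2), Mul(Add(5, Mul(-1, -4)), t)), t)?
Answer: 546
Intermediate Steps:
r = 6
Function('G')(t) = Add(Mul(Rational(1, 2), Pow(t, 2)), Mul(5, t)) (Function('G')(t) = Mul(Rational(1, 2), Add(Add(Pow(t, 2), Mul(Add(5, Mul(-1, -4)), t)), t)) = Mul(Rational(1, 2), Add(Add(Pow(t, 2), Mul(Add(5, 4), t)), t)) = Mul(Rational(1, 2), Add(Add(Pow(t, 2), Mul(9, t)), t)) = Mul(Rational(1, 2), Add(Pow(t, 2), Mul(10, t))) = Add(Mul(Rational(1, 2), Pow(t, 2)), Mul(5, t)))
V = 42 (V = Mul(Mul(Rational(1, 2), Mul(6, 3), Add(10, Mul(6, 3))), Pow(6, -1)) = Mul(Mul(Rational(1, 2), 18, Add(10, 18)), Rational(1, 6)) = Mul(Mul(Rational(1, 2), 18, 28), Rational(1, 6)) = Mul(252, Rational(1, 6)) = 42)
Mul(V, Add(r, 7)) = Mul(42, Add(6, 7)) = Mul(42, 13) = 546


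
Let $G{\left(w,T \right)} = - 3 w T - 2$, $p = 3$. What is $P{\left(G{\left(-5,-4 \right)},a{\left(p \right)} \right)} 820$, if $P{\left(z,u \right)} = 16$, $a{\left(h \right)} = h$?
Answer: $13120$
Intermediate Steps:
$G{\left(w,T \right)} = -2 - 3 T w$ ($G{\left(w,T \right)} = - 3 T w - 2 = -2 - 3 T w$)
$P{\left(G{\left(-5,-4 \right)},a{\left(p \right)} \right)} 820 = 16 \cdot 820 = 13120$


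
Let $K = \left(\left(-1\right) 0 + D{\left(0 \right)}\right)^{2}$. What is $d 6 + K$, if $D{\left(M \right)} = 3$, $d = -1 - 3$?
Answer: $-15$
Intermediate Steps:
$d = -4$ ($d = -1 - 3 = -4$)
$K = 9$ ($K = \left(\left(-1\right) 0 + 3\right)^{2} = \left(0 + 3\right)^{2} = 3^{2} = 9$)
$d 6 + K = \left(-4\right) 6 + 9 = -24 + 9 = -15$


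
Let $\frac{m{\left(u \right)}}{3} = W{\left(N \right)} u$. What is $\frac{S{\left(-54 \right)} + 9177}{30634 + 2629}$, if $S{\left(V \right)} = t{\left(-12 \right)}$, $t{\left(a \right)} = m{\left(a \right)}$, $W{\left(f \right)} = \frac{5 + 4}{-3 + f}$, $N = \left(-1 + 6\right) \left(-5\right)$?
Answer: $\frac{64320}{232841} \approx 0.27624$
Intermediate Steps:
$N = -25$ ($N = 5 \left(-5\right) = -25$)
$W{\left(f \right)} = \frac{9}{-3 + f}$
$m{\left(u \right)} = - \frac{27 u}{28}$ ($m{\left(u \right)} = 3 \frac{9}{-3 - 25} u = 3 \frac{9}{-28} u = 3 \cdot 9 \left(- \frac{1}{28}\right) u = 3 \left(- \frac{9 u}{28}\right) = - \frac{27 u}{28}$)
$t{\left(a \right)} = - \frac{27 a}{28}$
$S{\left(V \right)} = \frac{81}{7}$ ($S{\left(V \right)} = \left(- \frac{27}{28}\right) \left(-12\right) = \frac{81}{7}$)
$\frac{S{\left(-54 \right)} + 9177}{30634 + 2629} = \frac{\frac{81}{7} + 9177}{30634 + 2629} = \frac{64320}{7 \cdot 33263} = \frac{64320}{7} \cdot \frac{1}{33263} = \frac{64320}{232841}$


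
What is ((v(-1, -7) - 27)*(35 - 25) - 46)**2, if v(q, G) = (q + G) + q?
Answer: 164836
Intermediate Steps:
v(q, G) = G + 2*q (v(q, G) = (G + q) + q = G + 2*q)
((v(-1, -7) - 27)*(35 - 25) - 46)**2 = (((-7 + 2*(-1)) - 27)*(35 - 25) - 46)**2 = (((-7 - 2) - 27)*10 - 46)**2 = ((-9 - 27)*10 - 46)**2 = (-36*10 - 46)**2 = (-360 - 46)**2 = (-406)**2 = 164836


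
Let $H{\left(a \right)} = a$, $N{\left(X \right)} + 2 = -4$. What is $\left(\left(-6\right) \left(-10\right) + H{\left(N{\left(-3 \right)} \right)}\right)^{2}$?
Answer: $2916$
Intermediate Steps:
$N{\left(X \right)} = -6$ ($N{\left(X \right)} = -2 - 4 = -6$)
$\left(\left(-6\right) \left(-10\right) + H{\left(N{\left(-3 \right)} \right)}\right)^{2} = \left(\left(-6\right) \left(-10\right) - 6\right)^{2} = \left(60 - 6\right)^{2} = 54^{2} = 2916$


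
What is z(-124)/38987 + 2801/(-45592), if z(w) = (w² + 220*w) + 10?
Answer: -651473835/1777495304 ≈ -0.36651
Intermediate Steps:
z(w) = 10 + w² + 220*w
z(-124)/38987 + 2801/(-45592) = (10 + (-124)² + 220*(-124))/38987 + 2801/(-45592) = (10 + 15376 - 27280)*(1/38987) + 2801*(-1/45592) = -11894*1/38987 - 2801/45592 = -11894/38987 - 2801/45592 = -651473835/1777495304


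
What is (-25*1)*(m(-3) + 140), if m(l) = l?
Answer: -3425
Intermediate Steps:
(-25*1)*(m(-3) + 140) = (-25*1)*(-3 + 140) = -25*137 = -3425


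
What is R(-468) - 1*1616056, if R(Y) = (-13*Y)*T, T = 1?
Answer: -1609972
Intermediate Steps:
R(Y) = -13*Y (R(Y) = -13*Y*1 = -13*Y)
R(-468) - 1*1616056 = -13*(-468) - 1*1616056 = 6084 - 1616056 = -1609972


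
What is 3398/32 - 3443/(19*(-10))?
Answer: 188949/1520 ≈ 124.31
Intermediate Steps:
3398/32 - 3443/(19*(-10)) = 3398*(1/32) - 3443/(-190) = 1699/16 - 3443*(-1/190) = 1699/16 + 3443/190 = 188949/1520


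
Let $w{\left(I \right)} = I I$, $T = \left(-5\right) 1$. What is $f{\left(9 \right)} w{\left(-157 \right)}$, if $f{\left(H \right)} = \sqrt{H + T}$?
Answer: $49298$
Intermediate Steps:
$T = -5$
$f{\left(H \right)} = \sqrt{-5 + H}$ ($f{\left(H \right)} = \sqrt{H - 5} = \sqrt{-5 + H}$)
$w{\left(I \right)} = I^{2}$
$f{\left(9 \right)} w{\left(-157 \right)} = \sqrt{-5 + 9} \left(-157\right)^{2} = \sqrt{4} \cdot 24649 = 2 \cdot 24649 = 49298$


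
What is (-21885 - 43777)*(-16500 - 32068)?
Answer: 3189072016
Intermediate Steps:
(-21885 - 43777)*(-16500 - 32068) = -65662*(-48568) = 3189072016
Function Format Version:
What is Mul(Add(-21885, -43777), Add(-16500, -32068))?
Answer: 3189072016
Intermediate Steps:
Mul(Add(-21885, -43777), Add(-16500, -32068)) = Mul(-65662, -48568) = 3189072016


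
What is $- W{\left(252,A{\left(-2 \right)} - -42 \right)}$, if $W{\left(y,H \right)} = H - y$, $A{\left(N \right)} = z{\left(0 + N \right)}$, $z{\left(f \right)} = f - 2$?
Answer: $214$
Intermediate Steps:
$z{\left(f \right)} = -2 + f$ ($z{\left(f \right)} = f - 2 = -2 + f$)
$A{\left(N \right)} = -2 + N$ ($A{\left(N \right)} = -2 + \left(0 + N\right) = -2 + N$)
$- W{\left(252,A{\left(-2 \right)} - -42 \right)} = - (\left(\left(-2 - 2\right) - -42\right) - 252) = - (\left(-4 + 42\right) - 252) = - (38 - 252) = \left(-1\right) \left(-214\right) = 214$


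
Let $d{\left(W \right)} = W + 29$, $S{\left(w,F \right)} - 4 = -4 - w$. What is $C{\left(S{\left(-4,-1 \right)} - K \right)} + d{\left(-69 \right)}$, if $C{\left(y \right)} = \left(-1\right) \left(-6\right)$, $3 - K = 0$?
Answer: $-34$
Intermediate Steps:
$S{\left(w,F \right)} = - w$ ($S{\left(w,F \right)} = 4 - \left(4 + w\right) = - w$)
$K = 3$ ($K = 3 - 0 = 3 + 0 = 3$)
$d{\left(W \right)} = 29 + W$
$C{\left(y \right)} = 6$
$C{\left(S{\left(-4,-1 \right)} - K \right)} + d{\left(-69 \right)} = 6 + \left(29 - 69\right) = 6 - 40 = -34$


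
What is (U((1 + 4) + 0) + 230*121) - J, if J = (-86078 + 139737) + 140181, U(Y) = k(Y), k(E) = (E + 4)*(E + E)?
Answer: -165920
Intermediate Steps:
k(E) = 2*E*(4 + E) (k(E) = (4 + E)*(2*E) = 2*E*(4 + E))
U(Y) = 2*Y*(4 + Y)
J = 193840 (J = 53659 + 140181 = 193840)
(U((1 + 4) + 0) + 230*121) - J = (2*((1 + 4) + 0)*(4 + ((1 + 4) + 0)) + 230*121) - 1*193840 = (2*(5 + 0)*(4 + (5 + 0)) + 27830) - 193840 = (2*5*(4 + 5) + 27830) - 193840 = (2*5*9 + 27830) - 193840 = (90 + 27830) - 193840 = 27920 - 193840 = -165920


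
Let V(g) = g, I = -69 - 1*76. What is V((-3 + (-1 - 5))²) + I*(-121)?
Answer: 17626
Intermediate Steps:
I = -145 (I = -69 - 76 = -145)
V((-3 + (-1 - 5))²) + I*(-121) = (-3 + (-1 - 5))² - 145*(-121) = (-3 - 6)² + 17545 = (-9)² + 17545 = 81 + 17545 = 17626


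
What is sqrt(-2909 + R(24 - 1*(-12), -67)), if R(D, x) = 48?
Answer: I*sqrt(2861) ≈ 53.488*I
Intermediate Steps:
sqrt(-2909 + R(24 - 1*(-12), -67)) = sqrt(-2909 + 48) = sqrt(-2861) = I*sqrt(2861)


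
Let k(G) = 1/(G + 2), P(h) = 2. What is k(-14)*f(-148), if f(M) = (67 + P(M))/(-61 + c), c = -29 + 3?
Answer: 23/348 ≈ 0.066092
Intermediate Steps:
c = -26
f(M) = -23/29 (f(M) = (67 + 2)/(-61 - 26) = 69/(-87) = 69*(-1/87) = -23/29)
k(G) = 1/(2 + G)
k(-14)*f(-148) = -23/29/(2 - 14) = -23/29/(-12) = -1/12*(-23/29) = 23/348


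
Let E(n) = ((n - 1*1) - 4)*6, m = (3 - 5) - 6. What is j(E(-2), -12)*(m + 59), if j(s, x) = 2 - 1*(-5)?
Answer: 357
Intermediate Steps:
m = -8 (m = -2 - 6 = -8)
E(n) = -30 + 6*n (E(n) = ((n - 1) - 4)*6 = ((-1 + n) - 4)*6 = (-5 + n)*6 = -30 + 6*n)
j(s, x) = 7 (j(s, x) = 2 + 5 = 7)
j(E(-2), -12)*(m + 59) = 7*(-8 + 59) = 7*51 = 357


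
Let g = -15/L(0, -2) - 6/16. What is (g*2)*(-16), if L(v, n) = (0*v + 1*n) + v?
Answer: -228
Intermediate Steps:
L(v, n) = n + v (L(v, n) = (0 + n) + v = n + v)
g = 57/8 (g = -15/(-2 + 0) - 6/16 = -15/(-2) - 6*1/16 = -15*(-½) - 3/8 = 15/2 - 3/8 = 57/8 ≈ 7.1250)
(g*2)*(-16) = ((57/8)*2)*(-16) = (57/4)*(-16) = -228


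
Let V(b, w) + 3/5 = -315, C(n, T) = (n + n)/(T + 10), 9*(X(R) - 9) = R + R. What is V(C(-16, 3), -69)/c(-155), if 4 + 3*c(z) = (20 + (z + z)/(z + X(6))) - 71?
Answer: 16569/925 ≈ 17.912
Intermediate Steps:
X(R) = 9 + 2*R/9 (X(R) = 9 + (R + R)/9 = 9 + (2*R)/9 = 9 + 2*R/9)
C(n, T) = 2*n/(10 + T) (C(n, T) = (2*n)/(10 + T) = 2*n/(10 + T))
V(b, w) = -1578/5 (V(b, w) = -3/5 - 315 = -1578/5)
c(z) = -55/3 + 2*z/(3*(31/3 + z)) (c(z) = -4/3 + ((20 + (z + z)/(z + (9 + (2/9)*6))) - 71)/3 = -4/3 + ((20 + (2*z)/(z + (9 + 4/3))) - 71)/3 = -4/3 + ((20 + (2*z)/(z + 31/3)) - 71)/3 = -4/3 + ((20 + (2*z)/(31/3 + z)) - 71)/3 = -4/3 + ((20 + 2*z/(31/3 + z)) - 71)/3 = -4/3 + (-51 + 2*z/(31/3 + z))/3 = -4/3 + (-17 + 2*z/(3*(31/3 + z))) = -55/3 + 2*z/(3*(31/3 + z)))
V(C(-16, 3), -69)/c(-155) = -1578*3*(31 + 3*(-155))/(-1705 - 159*(-155))/5 = -1578*3*(31 - 465)/(-1705 + 24645)/5 = -1578/(5*((1/3)*22940/(-434))) = -1578/(5*((1/3)*(-1/434)*22940)) = -1578/(5*(-370/21)) = -1578/5*(-21/370) = 16569/925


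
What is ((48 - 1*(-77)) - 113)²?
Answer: 144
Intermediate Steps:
((48 - 1*(-77)) - 113)² = ((48 + 77) - 113)² = (125 - 113)² = 12² = 144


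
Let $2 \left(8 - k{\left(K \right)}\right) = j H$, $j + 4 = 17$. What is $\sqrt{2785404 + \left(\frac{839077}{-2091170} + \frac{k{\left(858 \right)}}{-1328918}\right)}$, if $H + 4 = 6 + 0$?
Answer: $\frac{\sqrt{1344445485915955126016242591265}}{694748363515} \approx 1669.0$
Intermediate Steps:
$H = 2$ ($H = -4 + \left(6 + 0\right) = -4 + 6 = 2$)
$j = 13$ ($j = -4 + 17 = 13$)
$k{\left(K \right)} = -5$ ($k{\left(K \right)} = 8 - \frac{13 \cdot 2}{2} = 8 - 13 = -5$)
$\sqrt{2785404 + \left(\frac{839077}{-2091170} + \frac{k{\left(858 \right)}}{-1328918}\right)} = \sqrt{2785404 + \left(\frac{839077}{-2091170} - \frac{5}{-1328918}\right)} = \sqrt{2785404 + \left(839077 \left(- \frac{1}{2091170}\right) - - \frac{5}{1328918}\right)} = \sqrt{2785404 + \left(- \frac{839077}{2091170} + \frac{5}{1328918}\right)} = \sqrt{2785404 - \frac{278763518209}{694748363515}} = \sqrt{\frac{1935154591964616851}{694748363515}} = \frac{\sqrt{1344445485915955126016242591265}}{694748363515}$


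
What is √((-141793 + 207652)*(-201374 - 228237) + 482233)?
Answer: 2*I*√7073317154 ≈ 1.6821e+5*I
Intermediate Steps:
√((-141793 + 207652)*(-201374 - 228237) + 482233) = √(65859*(-429611) + 482233) = √(-28293750849 + 482233) = √(-28293268616) = 2*I*√7073317154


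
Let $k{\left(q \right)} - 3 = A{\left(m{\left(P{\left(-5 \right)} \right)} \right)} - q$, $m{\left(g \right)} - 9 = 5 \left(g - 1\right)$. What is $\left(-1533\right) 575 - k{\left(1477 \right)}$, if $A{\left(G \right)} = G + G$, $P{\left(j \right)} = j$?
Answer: $-879959$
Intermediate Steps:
$m{\left(g \right)} = 4 + 5 g$ ($m{\left(g \right)} = 9 + 5 \left(g - 1\right) = 9 + 5 \left(-1 + g\right) = 9 + \left(-5 + 5 g\right) = 4 + 5 g$)
$A{\left(G \right)} = 2 G$
$k{\left(q \right)} = -39 - q$ ($k{\left(q \right)} = 3 - \left(q - 2 \left(4 + 5 \left(-5\right)\right)\right) = 3 - \left(q - 2 \left(4 - 25\right)\right) = 3 - \left(42 + q\right) = -39 - q$)
$\left(-1533\right) 575 - k{\left(1477 \right)} = \left(-1533\right) 575 - \left(-39 - 1477\right) = -881475 - \left(-39 - 1477\right) = -881475 - -1516 = -881475 + 1516 = -879959$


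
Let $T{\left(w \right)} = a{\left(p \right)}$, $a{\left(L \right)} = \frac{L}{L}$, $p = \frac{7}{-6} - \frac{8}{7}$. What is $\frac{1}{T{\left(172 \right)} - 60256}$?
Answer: $- \frac{1}{60255} \approx -1.6596 \cdot 10^{-5}$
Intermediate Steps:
$p = - \frac{97}{42}$ ($p = 7 \left(- \frac{1}{6}\right) - \frac{8}{7} = - \frac{7}{6} - \frac{8}{7} = - \frac{97}{42} \approx -2.3095$)
$a{\left(L \right)} = 1$
$T{\left(w \right)} = 1$
$\frac{1}{T{\left(172 \right)} - 60256} = \frac{1}{1 - 60256} = \frac{1}{-60255} = - \frac{1}{60255}$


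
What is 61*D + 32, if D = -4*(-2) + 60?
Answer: 4180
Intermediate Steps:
D = 68 (D = 8 + 60 = 68)
61*D + 32 = 61*68 + 32 = 4148 + 32 = 4180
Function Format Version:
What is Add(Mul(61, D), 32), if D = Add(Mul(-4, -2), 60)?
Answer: 4180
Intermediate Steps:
D = 68 (D = Add(8, 60) = 68)
Add(Mul(61, D), 32) = Add(Mul(61, 68), 32) = Add(4148, 32) = 4180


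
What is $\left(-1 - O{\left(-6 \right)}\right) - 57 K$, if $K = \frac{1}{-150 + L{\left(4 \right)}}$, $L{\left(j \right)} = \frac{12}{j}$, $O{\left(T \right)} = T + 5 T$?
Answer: $\frac{1734}{49} \approx 35.388$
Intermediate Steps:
$O{\left(T \right)} = 6 T$
$K = - \frac{1}{147}$ ($K = \frac{1}{-150 + \frac{12}{4}} = \frac{1}{-150 + 12 \cdot \frac{1}{4}} = \frac{1}{-150 + 3} = \frac{1}{-147} = - \frac{1}{147} \approx -0.0068027$)
$\left(-1 - O{\left(-6 \right)}\right) - 57 K = \left(-1 - 6 \left(-6\right)\right) - - \frac{19}{49} = \left(-1 - -36\right) + \frac{19}{49} = \left(-1 + 36\right) + \frac{19}{49} = 35 + \frac{19}{49} = \frac{1734}{49}$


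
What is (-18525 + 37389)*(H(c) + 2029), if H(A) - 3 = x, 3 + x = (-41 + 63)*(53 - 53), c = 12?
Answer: 38275056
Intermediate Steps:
x = -3 (x = -3 + (-41 + 63)*(53 - 53) = -3 + 22*0 = -3 + 0 = -3)
H(A) = 0 (H(A) = 3 - 3 = 0)
(-18525 + 37389)*(H(c) + 2029) = (-18525 + 37389)*(0 + 2029) = 18864*2029 = 38275056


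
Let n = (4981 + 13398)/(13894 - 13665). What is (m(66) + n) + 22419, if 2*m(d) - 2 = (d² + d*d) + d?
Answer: 6157640/229 ≈ 26889.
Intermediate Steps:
m(d) = 1 + d² + d/2 (m(d) = 1 + ((d² + d*d) + d)/2 = 1 + ((d² + d²) + d)/2 = 1 + (2*d² + d)/2 = 1 + (d + 2*d²)/2 = 1 + (d² + d/2) = 1 + d² + d/2)
n = 18379/229 ≈ 80.258
(m(66) + n) + 22419 = ((1 + 66² + (½)*66) + 18379/229) + 22419 = ((1 + 4356 + 33) + 18379/229) + 22419 = (4390 + 18379/229) + 22419 = 1023689/229 + 22419 = 6157640/229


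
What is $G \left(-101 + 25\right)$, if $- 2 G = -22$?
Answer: $-836$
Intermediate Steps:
$G = 11$ ($G = \left(- \frac{1}{2}\right) \left(-22\right) = 11$)
$G \left(-101 + 25\right) = 11 \left(-101 + 25\right) = 11 \left(-76\right) = -836$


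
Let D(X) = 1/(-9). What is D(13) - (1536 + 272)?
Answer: -16273/9 ≈ -1808.1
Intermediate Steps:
D(X) = -⅑
D(13) - (1536 + 272) = -⅑ - (1536 + 272) = -⅑ - 1*1808 = -⅑ - 1808 = -16273/9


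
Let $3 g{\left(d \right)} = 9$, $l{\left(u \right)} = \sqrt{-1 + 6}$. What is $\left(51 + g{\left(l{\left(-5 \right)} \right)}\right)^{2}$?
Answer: $2916$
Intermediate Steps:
$l{\left(u \right)} = \sqrt{5}$
$g{\left(d \right)} = 3$ ($g{\left(d \right)} = \frac{1}{3} \cdot 9 = 3$)
$\left(51 + g{\left(l{\left(-5 \right)} \right)}\right)^{2} = \left(51 + 3\right)^{2} = 54^{2} = 2916$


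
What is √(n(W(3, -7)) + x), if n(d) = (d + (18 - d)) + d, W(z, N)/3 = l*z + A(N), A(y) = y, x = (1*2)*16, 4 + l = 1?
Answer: √2 ≈ 1.4142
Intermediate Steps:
l = -3 (l = -4 + 1 = -3)
x = 32 (x = 2*16 = 32)
W(z, N) = -9*z + 3*N (W(z, N) = 3*(-3*z + N) = 3*(N - 3*z) = -9*z + 3*N)
n(d) = 18 + d
√(n(W(3, -7)) + x) = √((18 + (-9*3 + 3*(-7))) + 32) = √((18 + (-27 - 21)) + 32) = √((18 - 48) + 32) = √(-30 + 32) = √2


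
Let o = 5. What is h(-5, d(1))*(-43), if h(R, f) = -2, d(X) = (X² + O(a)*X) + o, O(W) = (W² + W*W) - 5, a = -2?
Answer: 86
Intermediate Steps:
O(W) = -5 + 2*W² (O(W) = (W² + W²) - 5 = 2*W² - 5 = -5 + 2*W²)
d(X) = 5 + X² + 3*X (d(X) = (X² + (-5 + 2*(-2)²)*X) + 5 = (X² + (-5 + 2*4)*X) + 5 = (X² + (-5 + 8)*X) + 5 = (X² + 3*X) + 5 = 5 + X² + 3*X)
h(-5, d(1))*(-43) = -2*(-43) = 86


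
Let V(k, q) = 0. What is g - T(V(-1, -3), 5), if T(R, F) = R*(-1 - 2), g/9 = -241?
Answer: -2169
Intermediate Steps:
g = -2169 (g = 9*(-241) = -2169)
T(R, F) = -3*R (T(R, F) = R*(-3) = -3*R)
g - T(V(-1, -3), 5) = -2169 - (-3)*0 = -2169 - 1*0 = -2169 + 0 = -2169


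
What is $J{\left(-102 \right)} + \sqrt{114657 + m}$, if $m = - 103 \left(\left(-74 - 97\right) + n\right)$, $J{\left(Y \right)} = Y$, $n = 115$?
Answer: $-102 + 5 \sqrt{4817} \approx 245.02$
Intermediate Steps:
$m = 5768$ ($m = - 103 \left(\left(-74 - 97\right) + 115\right) = - 103 \left(-171 + 115\right) = \left(-103\right) \left(-56\right) = 5768$)
$J{\left(-102 \right)} + \sqrt{114657 + m} = -102 + \sqrt{114657 + 5768} = -102 + \sqrt{120425} = -102 + 5 \sqrt{4817}$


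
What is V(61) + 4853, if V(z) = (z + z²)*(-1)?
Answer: 1071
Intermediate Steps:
V(z) = -z - z²
V(61) + 4853 = -1*61*(1 + 61) + 4853 = -1*61*62 + 4853 = -3782 + 4853 = 1071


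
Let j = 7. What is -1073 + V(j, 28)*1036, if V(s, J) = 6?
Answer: 5143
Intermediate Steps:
-1073 + V(j, 28)*1036 = -1073 + 6*1036 = -1073 + 6216 = 5143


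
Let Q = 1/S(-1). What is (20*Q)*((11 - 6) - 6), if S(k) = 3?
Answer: -20/3 ≈ -6.6667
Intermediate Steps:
Q = ⅓ (Q = 1/3 = ⅓ ≈ 0.33333)
(20*Q)*((11 - 6) - 6) = (20*(⅓))*((11 - 6) - 6) = 20*(5 - 6)/3 = (20/3)*(-1) = -20/3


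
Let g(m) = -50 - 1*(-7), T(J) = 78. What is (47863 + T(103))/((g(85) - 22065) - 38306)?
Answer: -47941/60414 ≈ -0.79354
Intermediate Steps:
g(m) = -43 (g(m) = -50 + 7 = -43)
(47863 + T(103))/((g(85) - 22065) - 38306) = (47863 + 78)/((-43 - 22065) - 38306) = 47941/(-22108 - 38306) = 47941/(-60414) = 47941*(-1/60414) = -47941/60414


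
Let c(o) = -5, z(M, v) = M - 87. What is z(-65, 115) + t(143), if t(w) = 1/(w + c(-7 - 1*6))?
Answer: -20975/138 ≈ -151.99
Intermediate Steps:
z(M, v) = -87 + M
t(w) = 1/(-5 + w) (t(w) = 1/(w - 5) = 1/(-5 + w))
z(-65, 115) + t(143) = (-87 - 65) + 1/(-5 + 143) = -152 + 1/138 = -20975/138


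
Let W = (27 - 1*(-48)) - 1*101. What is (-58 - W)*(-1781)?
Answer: 56992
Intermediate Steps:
W = -26 (W = (27 + 48) - 101 = 75 - 101 = -26)
(-58 - W)*(-1781) = (-58 - 1*(-26))*(-1781) = (-58 + 26)*(-1781) = -32*(-1781) = 56992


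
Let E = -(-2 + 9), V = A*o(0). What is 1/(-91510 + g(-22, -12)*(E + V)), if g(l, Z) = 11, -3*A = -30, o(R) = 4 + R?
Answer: -1/91147 ≈ -1.0971e-5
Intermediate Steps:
A = 10 (A = -1/3*(-30) = 10)
V = 40 (V = 10*(4 + 0) = 10*4 = 40)
E = -7 (E = -1*7 = -7)
1/(-91510 + g(-22, -12)*(E + V)) = 1/(-91510 + 11*(-7 + 40)) = 1/(-91510 + 11*33) = 1/(-91510 + 363) = 1/(-91147) = -1/91147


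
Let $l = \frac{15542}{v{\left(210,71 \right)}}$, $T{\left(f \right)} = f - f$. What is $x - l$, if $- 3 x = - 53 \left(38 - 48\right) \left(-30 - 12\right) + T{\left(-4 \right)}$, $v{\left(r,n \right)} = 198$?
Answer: $\frac{726809}{99} \approx 7341.5$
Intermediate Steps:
$T{\left(f \right)} = 0$
$l = \frac{7771}{99}$ ($l = \frac{15542}{198} = 15542 \cdot \frac{1}{198} = \frac{7771}{99} \approx 78.495$)
$x = 7420$ ($x = - \frac{- 53 \left(38 - 48\right) \left(-30 - 12\right) + 0}{3} = - \frac{- 53 \left(\left(-10\right) \left(-42\right)\right) + 0}{3} = - \frac{\left(-53\right) 420 + 0}{3} = - \frac{-22260 + 0}{3} = \left(- \frac{1}{3}\right) \left(-22260\right) = 7420$)
$x - l = 7420 - \frac{7771}{99} = \frac{726809}{99}$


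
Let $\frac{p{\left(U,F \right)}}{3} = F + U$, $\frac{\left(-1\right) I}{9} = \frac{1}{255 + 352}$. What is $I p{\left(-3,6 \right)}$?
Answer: $- \frac{81}{607} \approx -0.13344$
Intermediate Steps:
$I = - \frac{9}{607}$ ($I = - \frac{9}{255 + 352} = - \frac{9}{607} \approx -0.014827$)
$p{\left(U,F \right)} = 3 F + 3 U$ ($p{\left(U,F \right)} = 3 \left(F + U\right) = 3 F + 3 U$)
$I p{\left(-3,6 \right)} = - \frac{9 \left(3 \cdot 6 + 3 \left(-3\right)\right)}{607} = - \frac{9 \left(18 - 9\right)}{607} = \left(- \frac{9}{607}\right) 9 = - \frac{81}{607}$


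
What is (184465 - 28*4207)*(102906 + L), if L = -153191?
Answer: -3352450665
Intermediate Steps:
(184465 - 28*4207)*(102906 + L) = (184465 - 28*4207)*(102906 - 153191) = (184465 - 117796)*(-50285) = 66669*(-50285) = -3352450665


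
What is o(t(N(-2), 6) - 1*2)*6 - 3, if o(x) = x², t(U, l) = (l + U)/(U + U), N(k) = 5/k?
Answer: 2037/50 ≈ 40.740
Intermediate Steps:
t(U, l) = (U + l)/(2*U) (t(U, l) = (U + l)/((2*U)) = (U + l)*(1/(2*U)) = (U + l)/(2*U))
o(t(N(-2), 6) - 1*2)*6 - 3 = ((5/(-2) + 6)/(2*((5/(-2)))) - 1*2)²*6 - 3 = ((5*(-½) + 6)/(2*((5*(-½)))) - 2)²*6 - 3 = ((-5/2 + 6)/(2*(-5/2)) - 2)²*6 - 3 = ((½)*(-⅖)*(7/2) - 2)²*6 - 3 = (-7/10 - 2)²*6 - 3 = (-27/10)²*6 - 3 = (729/100)*6 - 3 = 2187/50 - 3 = 2037/50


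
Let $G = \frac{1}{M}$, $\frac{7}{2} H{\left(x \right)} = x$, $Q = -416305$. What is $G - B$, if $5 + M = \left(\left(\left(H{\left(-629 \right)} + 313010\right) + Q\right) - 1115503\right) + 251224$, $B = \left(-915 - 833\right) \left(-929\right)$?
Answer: $- \frac{11000749438419}{6774311} \approx -1.6239 \cdot 10^{6}$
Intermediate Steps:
$H{\left(x \right)} = \frac{2 x}{7}$
$B = 1623892$ ($B = \left(-1748\right) \left(-929\right) = 1623892$)
$M = - \frac{6774311}{7}$ ($M = -5 + \left(\left(\left(\left(\frac{2}{7} \left(-629\right) + 313010\right) - 416305\right) - 1115503\right) + 251224\right) = -5 + \left(\left(\left(\left(- \frac{1258}{7} + 313010\right) - 416305\right) - 1115503\right) + 251224\right) = -5 + \left(\left(\left(\frac{2189812}{7} - 416305\right) - 1115503\right) + 251224\right) = -5 + \left(\left(- \frac{724323}{7} - 1115503\right) + 251224\right) = -5 + \left(- \frac{8532844}{7} + 251224\right) = -5 - \frac{6774276}{7} = - \frac{6774311}{7} \approx -9.6776 \cdot 10^{5}$)
$G = - \frac{7}{6774311}$ ($G = \frac{1}{- \frac{6774311}{7}} = - \frac{7}{6774311} \approx -1.0333 \cdot 10^{-6}$)
$G - B = - \frac{7}{6774311} - 1623892 = - \frac{11000749438419}{6774311}$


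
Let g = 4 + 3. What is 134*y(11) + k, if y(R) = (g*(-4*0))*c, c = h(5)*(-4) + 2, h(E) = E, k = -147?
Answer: -147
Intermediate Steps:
g = 7
c = -18 (c = 5*(-4) + 2 = -20 + 2 = -18)
y(R) = 0 (y(R) = (7*(-4*0))*(-18) = (7*0)*(-18) = 0*(-18) = 0)
134*y(11) + k = 134*0 - 147 = 0 - 147 = -147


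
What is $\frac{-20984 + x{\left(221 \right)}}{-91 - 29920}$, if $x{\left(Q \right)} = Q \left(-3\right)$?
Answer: $\frac{21647}{30011} \approx 0.7213$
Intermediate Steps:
$x{\left(Q \right)} = - 3 Q$
$\frac{-20984 + x{\left(221 \right)}}{-91 - 29920} = \frac{-20984 - 663}{-91 - 29920} = \frac{-20984 - 663}{-30011} = \left(-21647\right) \left(- \frac{1}{30011}\right) = \frac{21647}{30011}$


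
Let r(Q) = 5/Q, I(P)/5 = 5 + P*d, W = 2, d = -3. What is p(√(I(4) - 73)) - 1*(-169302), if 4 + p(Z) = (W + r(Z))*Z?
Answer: 169303 + 12*I*√3 ≈ 1.693e+5 + 20.785*I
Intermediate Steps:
I(P) = 25 - 15*P (I(P) = 5*(5 + P*(-3)) = 5*(5 - 3*P) = 25 - 15*P)
p(Z) = -4 + Z*(2 + 5/Z) (p(Z) = -4 + (2 + 5/Z)*Z = -4 + Z*(2 + 5/Z))
p(√(I(4) - 73)) - 1*(-169302) = (1 + 2*√((25 - 15*4) - 73)) - 1*(-169302) = (1 + 2*√((25 - 60) - 73)) + 169302 = (1 + 2*√(-35 - 73)) + 169302 = (1 + 2*√(-108)) + 169302 = (1 + 2*(6*I*√3)) + 169302 = (1 + 12*I*√3) + 169302 = 169303 + 12*I*√3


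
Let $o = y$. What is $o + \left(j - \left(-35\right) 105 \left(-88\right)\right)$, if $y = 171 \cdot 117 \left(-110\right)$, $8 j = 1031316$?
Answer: $- \frac{4790511}{2} \approx -2.3953 \cdot 10^{6}$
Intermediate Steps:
$j = \frac{257829}{2}$ ($j = \frac{1}{8} \cdot 1031316 = \frac{257829}{2} \approx 1.2891 \cdot 10^{5}$)
$y = -2200770$ ($y = 20007 \left(-110\right) = -2200770$)
$o = -2200770$
$o + \left(j - \left(-35\right) 105 \left(-88\right)\right) = -2200770 + \left(\frac{257829}{2} - \left(-35\right) 105 \left(-88\right)\right) = -2200770 + \left(\frac{257829}{2} - \left(-3675\right) \left(-88\right)\right) = -2200770 + \left(\frac{257829}{2} - 323400\right) = -2200770 - \frac{388971}{2} = - \frac{4790511}{2}$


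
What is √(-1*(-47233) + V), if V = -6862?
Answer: √40371 ≈ 200.93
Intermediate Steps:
√(-1*(-47233) + V) = √(-1*(-47233) - 6862) = √(47233 - 6862) = √40371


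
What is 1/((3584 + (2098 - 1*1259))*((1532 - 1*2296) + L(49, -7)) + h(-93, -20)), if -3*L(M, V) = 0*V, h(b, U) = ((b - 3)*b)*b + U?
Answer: -1/4209496 ≈ -2.3756e-7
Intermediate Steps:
h(b, U) = U + b**2*(-3 + b) (h(b, U) = ((-3 + b)*b)*b + U = (b*(-3 + b))*b + U = b**2*(-3 + b) + U = U + b**2*(-3 + b))
L(M, V) = 0 (L(M, V) = -0*V = -1/3*0 = 0)
1/((3584 + (2098 - 1*1259))*((1532 - 1*2296) + L(49, -7)) + h(-93, -20)) = 1/((3584 + (2098 - 1*1259))*((1532 - 1*2296) + 0) + (-20 + (-93)**3 - 3*(-93)**2)) = 1/((3584 + (2098 - 1259))*((1532 - 2296) + 0) + (-20 - 804357 - 3*8649)) = 1/((3584 + 839)*(-764 + 0) + (-20 - 804357 - 25947)) = 1/(4423*(-764) - 830324) = 1/(-3379172 - 830324) = 1/(-4209496) = -1/4209496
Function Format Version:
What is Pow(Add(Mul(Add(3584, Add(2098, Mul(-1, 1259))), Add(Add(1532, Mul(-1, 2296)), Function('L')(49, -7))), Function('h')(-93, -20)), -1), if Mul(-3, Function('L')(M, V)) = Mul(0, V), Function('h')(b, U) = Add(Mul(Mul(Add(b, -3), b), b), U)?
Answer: Rational(-1, 4209496) ≈ -2.3756e-7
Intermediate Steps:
Function('h')(b, U) = Add(U, Mul(Pow(b, 2), Add(-3, b))) (Function('h')(b, U) = Add(Mul(Mul(Add(-3, b), b), b), U) = Add(Mul(Mul(b, Add(-3, b)), b), U) = Add(Mul(Pow(b, 2), Add(-3, b)), U) = Add(U, Mul(Pow(b, 2), Add(-3, b))))
Function('L')(M, V) = 0 (Function('L')(M, V) = Mul(Rational(-1, 3), Mul(0, V)) = Mul(Rational(-1, 3), 0) = 0)
Pow(Add(Mul(Add(3584, Add(2098, Mul(-1, 1259))), Add(Add(1532, Mul(-1, 2296)), Function('L')(49, -7))), Function('h')(-93, -20)), -1) = Pow(Add(Mul(Add(3584, Add(2098, Mul(-1, 1259))), Add(Add(1532, Mul(-1, 2296)), 0)), Add(-20, Pow(-93, 3), Mul(-3, Pow(-93, 2)))), -1) = Pow(Add(Mul(Add(3584, Add(2098, -1259)), Add(Add(1532, -2296), 0)), Add(-20, -804357, Mul(-3, 8649))), -1) = Pow(Add(Mul(Add(3584, 839), Add(-764, 0)), Add(-20, -804357, -25947)), -1) = Pow(Add(Mul(4423, -764), -830324), -1) = Pow(Add(-3379172, -830324), -1) = Pow(-4209496, -1) = Rational(-1, 4209496)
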